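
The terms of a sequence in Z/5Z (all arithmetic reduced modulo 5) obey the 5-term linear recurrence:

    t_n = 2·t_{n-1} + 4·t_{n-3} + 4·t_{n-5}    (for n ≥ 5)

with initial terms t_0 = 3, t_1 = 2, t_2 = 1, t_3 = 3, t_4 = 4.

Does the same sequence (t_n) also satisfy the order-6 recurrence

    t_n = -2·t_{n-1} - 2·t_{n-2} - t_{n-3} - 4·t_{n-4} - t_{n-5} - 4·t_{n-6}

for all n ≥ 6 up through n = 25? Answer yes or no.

Terms t_0..t_25: 3, 2, 1, 3, 4, 4, 3, 1, 0, 3, 1, 4, 4, 2, 2, 4, 2, 3, 0, 1, 0, 3, 2, 4, 4, 1
n=6: candidate gives 3, actual t_6 = 3 ✓
n=7: candidate gives 1, actual t_7 = 1 ✓
n=8: candidate gives 0, actual t_8 = 0 ✓
n=9: candidate gives 3, actual t_9 = 3 ✓
n=10: candidate gives 1, actual t_10 = 1 ✓
n=11: candidate gives 4, actual t_11 = 4 ✓
n=12: candidate gives 4, actual t_12 = 4 ✓
n=13: candidate gives 2, actual t_13 = 2 ✓
n=14: candidate gives 2, actual t_14 = 2 ✓
n=15: candidate gives 4, actual t_15 = 4 ✓
n=16: candidate gives 2, actual t_16 = 2 ✓
n=17: candidate gives 3, actual t_17 = 3 ✓
n=18: candidate gives 0, actual t_18 = 0 ✓
n=19: candidate gives 1, actual t_19 = 1 ✓
n=20: candidate gives 0, actual t_20 = 0 ✓
n=21: candidate gives 3, actual t_21 = 3 ✓
n=22: candidate gives 2, actual t_22 = 2 ✓
n=23: candidate gives 4, actual t_23 = 4 ✓
n=24: candidate gives 4, actual t_24 = 4 ✓
n=25: candidate gives 1, actual t_25 = 1 ✓

yes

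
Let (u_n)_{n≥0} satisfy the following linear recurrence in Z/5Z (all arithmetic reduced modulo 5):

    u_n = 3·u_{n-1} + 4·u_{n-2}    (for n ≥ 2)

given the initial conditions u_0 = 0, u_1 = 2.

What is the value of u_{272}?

1

u_2 = 3·2 + 4·0 = 1
u_3 = 3·1 + 4·2 = 1
u_4 = 3·1 + 4·1 = 2
u_5 = 3·2 + 4·1 = 0
u_6 = 3·0 + 4·2 = 3
u_7 = 3·3 + 4·0 = 4
u_8 = 3·4 + 4·3 = 4
u_9 = 3·4 + 4·4 = 3
u_10 = 3·3 + 4·4 = 0
u_11 = 3·0 + 4·3 = 2
(u_10, u_11) = (0, 2) = (u_0, u_1), so the sequence has period 10.
272 ≡ 2 (mod 10), hence u_272 = u_2 = 1.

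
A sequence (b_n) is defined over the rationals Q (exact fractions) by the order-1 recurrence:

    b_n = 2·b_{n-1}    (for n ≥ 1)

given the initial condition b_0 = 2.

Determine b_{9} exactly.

b_1 = 2·2 = 4
b_2 = 2·4 = 8
b_3 = 2·8 = 16
b_4 = 2·16 = 32
b_5 = 2·32 = 64
b_6 = 2·64 = 128
b_7 = 2·128 = 256
b_8 = 2·256 = 512
b_9 = 2·512 = 1024

1024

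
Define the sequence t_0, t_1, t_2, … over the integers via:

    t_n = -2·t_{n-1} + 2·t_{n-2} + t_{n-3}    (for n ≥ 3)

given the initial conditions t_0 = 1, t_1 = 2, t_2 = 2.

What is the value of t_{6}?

t_3 = -2·2 + 2·2 + 1·1 = 1
t_4 = -2·1 + 2·2 + 1·2 = 4
t_5 = -2·4 + 2·1 + 1·2 = -4
t_6 = -2·-4 + 2·4 + 1·1 = 17

17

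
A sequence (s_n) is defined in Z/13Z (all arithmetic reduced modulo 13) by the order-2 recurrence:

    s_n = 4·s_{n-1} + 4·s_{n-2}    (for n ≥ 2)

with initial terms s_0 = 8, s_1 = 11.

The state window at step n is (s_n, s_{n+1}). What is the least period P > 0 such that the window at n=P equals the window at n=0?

n=0: window = (8, 11)
n=1: window = (11, 11)
n=2: window = (11, 10)
n=3: window = (10, 6)
n=4: window = (6, 12)
n=5: window = (12, 7)
n=6: window = (7, 11)
n=7: window = (11, 7)
n=8: window = (7, 7)
n=9: window = (7, 4)
n=10: window = (4, 5)
n=11: window = (5, 10)
n=12: window = (10, 8)
n=13: window = (8, 7)
n=14: window = (7, 8)
n=15: window = (8, 8)
n=16: window = (8, 12)
n=17: window = (12, 2)
n=18: window = (2, 4)
n=19: window = (4, 11)
n=20: window = (11, 8)
n=21: window = (8, 11)
window at n=21 equals window at n=0 → period = 21

21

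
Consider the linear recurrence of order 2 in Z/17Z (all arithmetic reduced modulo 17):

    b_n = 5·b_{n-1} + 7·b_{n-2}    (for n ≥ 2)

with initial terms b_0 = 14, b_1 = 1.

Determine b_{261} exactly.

b_2 = 5·1 + 7·14 = 1
b_3 = 5·1 + 7·1 = 12
b_4 = 5·12 + 7·1 = 16
b_5 = 5·16 + 7·12 = 11
b_6 = 5·11 + 7·16 = 14
b_7 = 5·14 + 7·11 = 11
b_8 = 5·11 + 7·14 = 0
b_9 = 5·0 + 7·11 = 9
b_10 = 5·9 + 7·0 = 11
b_11 = 5·11 + 7·9 = 16
b_12 = 5·16 + 7·11 = 4
b_13 = 5·4 + 7·16 = 13
b_14 = 5·13 + 7·4 = 8
b_15 = 5·8 + 7·13 = 12
b_16 = 5·12 + 7·8 = 14
b_17 = 5·14 + 7·12 = 1
(b_16, b_17) = (14, 1) = (b_0, b_1), so the sequence has period 16.
261 ≡ 5 (mod 16), hence b_261 = b_5 = 11.

11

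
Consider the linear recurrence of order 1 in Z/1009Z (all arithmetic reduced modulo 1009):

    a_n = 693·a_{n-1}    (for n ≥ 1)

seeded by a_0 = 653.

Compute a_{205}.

192

a_1 = 693·653 = 497
a_2 = 693·497 = 352
a_3 = 693·352 = 767
a_4 = 693·767 = 797
a_5 = 693·797 = 398
a_6 = 693·398 = 357
a_7 = 693·357 = 196
a_8 = 693·196 = 622
a_9 = 693·622 = 203
a_10 = 693·203 = 428
a_11 = 693·428 = 967
a_12 = 693·967 = 155
a_13 = 693·155 = 461
a_14 = 693·461 = 629
a_15 = 693·629 = 9
a_16 = 693·9 = 183
a_17 = 693·183 = 694
a_18 = 693·694 = 658
a_19 = 693·658 = 935
a_20 = 693·935 = 177
a_21 = 693·177 = 572
a_22 = 693·572 = 868
a_23 = 693·868 = 160
a_24 = 693·160 = 899
a_25 = 693·899 = 454
a_26 = 693·454 = 823
a_27 = 693·823 = 254
a_28 = 693·254 = 456
a_29 = 693·456 = 191
a_30 = 693·191 = 184
a_31 = 693·184 = 378
a_32 = 693·378 = 623
a_33 = 693·623 = 896
a_34 = 693·896 = 393
a_35 = 693·393 = 928
a_36 = 693·928 = 371
a_37 = 693·371 = 817
a_38 = 693·817 = 132
a_39 = 693·132 = 666
a_40 = 693·666 = 425
a_41 = 693·425 = 906
a_42 = 693·906 = 260
a_43 = 693·260 = 578
a_44 = 693·578 = 990
a_45 = 693·990 = 959
a_46 = 693·959 = 665
a_47 = 693·665 = 741
a_48 = 693·741 = 941
a_49 = 693·941 = 299
a_50 = 693·299 = 362
a_51 = 693·362 = 634
a_52 = 693·634 = 447
a_53 = 693·447 = 8
a_54 = 693·8 = 499
a_55 = 693·499 = 729
a_56 = 693·729 = 697
a_57 = 693·697 = 719
a_58 = 693·719 = 830
a_59 = 693·830 = 60
a_60 = 693·60 = 211
a_61 = 693·211 = 927
a_62 = 693·927 = 687
a_63 = 693·687 = 852
a_64 = 693·852 = 171
a_65 = 693·171 = 450
a_66 = 693·450 = 69
a_67 = 693·69 = 394
a_68 = 693·394 = 612
a_69 = 693·612 = 336
a_70 = 693·336 = 778
a_71 = 693·778 = 348
a_72 = 693·348 = 13
a_73 = 693·13 = 937
a_74 = 693·937 = 554
a_75 = 693·554 = 502
a_76 = 693·502 = 790
a_77 = 693·790 = 592
a_78 = 693·592 = 602
a_79 = 693·602 = 469
a_80 = 693·469 = 119
a_81 = 693·119 = 738
a_82 = 693·738 = 880
a_83 = 693·880 = 404
a_84 = 693·404 = 479
a_85 = 693·479 = 995
a_86 = 693·995 = 388
a_87 = 693·388 = 490
a_88 = 693·490 = 546
a_89 = 693·546 = 3
a_90 = 693·3 = 61
a_91 = 693·61 = 904
a_92 = 693·904 = 892
a_93 = 693·892 = 648
a_94 = 693·648 = 59
a_95 = 693·59 = 527
a_96 = 693·527 = 962
a_97 = 693·962 = 726
a_98 = 693·726 = 636
a_99 = 693·636 = 824
a_100 = 693·824 = 947
a_101 = 693·947 = 421
a_102 = 693·421 = 152
a_103 = 693·152 = 400
a_104 = 693·400 = 734
a_105 = 693·734 = 126
a_106 = 693·126 = 544
a_107 = 693·544 = 635
a_108 = 693·635 = 131
a_109 = 693·131 = 982
a_110 = 693·982 = 460
a_111 = 693·460 = 945
a_112 = 693·945 = 44
a_113 = 693·44 = 222
a_114 = 693·222 = 478
a_115 = 693·478 = 302
a_116 = 693·302 = 423
a_117 = 693·423 = 529
a_118 = 693·529 = 330
a_119 = 693·330 = 656
a_120 = 693·656 = 558
a_121 = 693·558 = 247
a_122 = 693·247 = 650
a_123 = 693·650 = 436
a_124 = 693·436 = 457
a_125 = 693·457 = 884
a_126 = 693·884 = 149
a_127 = 693·149 = 339
a_128 = 693·339 = 839
a_129 = 693·839 = 243
a_130 = 693·243 = 905
a_131 = 693·905 = 576
a_132 = 693·576 = 613
a_133 = 693·613 = 20
a_134 = 693·20 = 743
a_135 = 693·743 = 309
a_136 = 693·309 = 229
a_137 = 693·229 = 284
a_138 = 693·284 = 57
a_139 = 693·57 = 150
a_140 = 693·150 = 23
a_141 = 693·23 = 804
a_142 = 693·804 = 204
a_143 = 693·204 = 112
a_144 = 693·112 = 932
a_145 = 693·932 = 116
a_146 = 693·116 = 677
a_147 = 693·677 = 985
a_148 = 693·985 = 521
a_149 = 693·521 = 840
a_150 = 693·840 = 936
a_151 = 693·936 = 870
a_152 = 693·870 = 537
a_153 = 693·537 = 829
a_154 = 693·829 = 376
a_155 = 693·376 = 246
a_156 = 693·246 = 966
a_157 = 693·966 = 471
a_158 = 693·471 = 496
a_159 = 693·496 = 668
a_160 = 693·668 = 802
a_161 = 693·802 = 836
a_162 = 693·836 = 182
a_163 = 693·182 = 1
a_164 = 693·1 = 693
a_165 = 693·693 = 974
a_166 = 693·974 = 970
a_167 = 693·970 = 216
a_168 = 693·216 = 356
a_169 = 693·356 = 512
a_170 = 693·512 = 657
a_171 = 693·657 = 242
a_172 = 693·242 = 212
a_173 = 693·212 = 611
a_174 = 693·611 = 652
a_175 = 693·652 = 813
a_176 = 693·813 = 387
a_177 = 693·387 = 806
a_178 = 693·806 = 581
a_179 = 693·581 = 42
a_180 = 693·42 = 854
a_181 = 693·854 = 548
a_182 = 693·548 = 380
a_183 = 693·380 = 1000
a_184 = 693·1000 = 826
a_185 = 693·826 = 315
a_186 = 693·315 = 351
a_187 = 693·351 = 74
a_188 = 693·74 = 832
a_189 = 693·832 = 437
a_190 = 693·437 = 141
a_191 = 693·141 = 849
a_192 = 693·849 = 110
a_193 = 693·110 = 555
a_194 = 693·555 = 186
a_195 = 693·186 = 755
a_196 = 693·755 = 553
a_197 = 693·553 = 818
a_198 = 693·818 = 825
a_199 = 693·825 = 631
a_200 = 693·631 = 386
a_201 = 693·386 = 113
a_202 = 693·113 = 616
a_203 = 693·616 = 81
a_204 = 693·81 = 638
a_205 = 693·638 = 192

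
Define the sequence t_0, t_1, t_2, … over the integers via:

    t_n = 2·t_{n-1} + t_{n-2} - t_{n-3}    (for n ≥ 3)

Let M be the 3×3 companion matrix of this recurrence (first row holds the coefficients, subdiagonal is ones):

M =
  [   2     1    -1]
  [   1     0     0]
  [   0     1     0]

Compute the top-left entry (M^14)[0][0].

(M^14)[0][0] is the top entry after applying M 14 times to the unit state (1, 0, 0). Equivalently it is h_{16} for the auxiliary sequence (h_n) obeying the same recurrence with h_2 = 1 and h_i = 0 for 0 ≤ i < 2:
h_3 = 2·1 + 1·0 + -1·0 = 2
h_4 = 2·2 + 1·1 + -1·0 = 5
h_5 = 2·5 + 1·2 + -1·1 = 11
h_6 = 2·11 + 1·5 + -1·2 = 25
h_7 = 2·25 + 1·11 + -1·5 = 56
h_8 = 2·56 + 1·25 + -1·11 = 126
h_9 = 2·126 + 1·56 + -1·25 = 283
h_10 = 2·283 + 1·126 + -1·56 = 636
h_11 = 2·636 + 1·283 + -1·126 = 1429
h_12 = 2·1429 + 1·636 + -1·283 = 3211
h_13 = 2·3211 + 1·1429 + -1·636 = 7215
h_14 = 2·7215 + 1·3211 + -1·1429 = 16212
h_15 = 2·16212 + 1·7215 + -1·3211 = 36428
h_16 = 2·36428 + 1·16212 + -1·7215 = 81853

81853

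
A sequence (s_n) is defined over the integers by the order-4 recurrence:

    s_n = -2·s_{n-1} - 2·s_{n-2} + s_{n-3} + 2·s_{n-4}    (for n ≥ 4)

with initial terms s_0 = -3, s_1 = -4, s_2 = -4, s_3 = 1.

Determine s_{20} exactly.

5920

s_4 = -2·1 + -2·-4 + 1·-4 + 2·-3 = -4
s_5 = -2·-4 + -2·1 + 1·-4 + 2·-4 = -6
s_6 = -2·-6 + -2·-4 + 1·1 + 2·-4 = 13
s_7 = -2·13 + -2·-6 + 1·-4 + 2·1 = -16
s_8 = -2·-16 + -2·13 + 1·-6 + 2·-4 = -8
s_9 = -2·-8 + -2·-16 + 1·13 + 2·-6 = 49
s_10 = -2·49 + -2·-8 + 1·-16 + 2·13 = -72
s_11 = -2·-72 + -2·49 + 1·-8 + 2·-16 = 6
s_12 = -2·6 + -2·-72 + 1·49 + 2·-8 = 165
s_13 = -2·165 + -2·6 + 1·-72 + 2·49 = -316
s_14 = -2·-316 + -2·165 + 1·6 + 2·-72 = 164
s_15 = -2·164 + -2·-316 + 1·165 + 2·6 = 481
s_16 = -2·481 + -2·164 + 1·-316 + 2·165 = -1276
s_17 = -2·-1276 + -2·481 + 1·164 + 2·-316 = 1122
s_18 = -2·1122 + -2·-1276 + 1·481 + 2·164 = 1117
s_19 = -2·1117 + -2·1122 + 1·-1276 + 2·481 = -4792
s_20 = -2·-4792 + -2·1117 + 1·1122 + 2·-1276 = 5920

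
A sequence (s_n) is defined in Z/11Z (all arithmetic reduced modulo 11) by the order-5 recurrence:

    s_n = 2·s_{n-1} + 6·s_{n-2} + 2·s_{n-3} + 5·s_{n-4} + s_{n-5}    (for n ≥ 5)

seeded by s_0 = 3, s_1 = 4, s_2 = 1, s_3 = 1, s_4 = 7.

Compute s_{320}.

1

s_5 = 2·7 + 6·1 + 2·1 + 5·4 + 1·3 = 1
s_6 = 2·1 + 6·7 + 2·1 + 5·1 + 1·4 = 0
s_7 = 2·0 + 6·1 + 2·7 + 5·1 + 1·1 = 4
s_8 = 2·4 + 6·0 + 2·1 + 5·7 + 1·1 = 2
s_9 = 2·2 + 6·4 + 2·0 + 5·1 + 1·7 = 7
s_10 = 2·7 + 6·2 + 2·4 + 5·0 + 1·1 = 2
Continuing the recurrence:
  s_11 = 4;  s_12 = 4;  s_13 = 7;  s_14 = 8;  s_15 = 0;  s_16 = 9
  s_17 = 7;  s_18 = 5;  s_19 = 1;  s_20 = 3;  s_21 = 0;  s_22 = 8
  s_23 = 10;  s_24 = 7;  s_25 = 5;  s_26 = 2;  s_27 = 7;  s_28 = 4
  s_29 = 9;  s_30 = 5;  s_31 = 10;  s_32 = 7;  s_33 = 1;  s_34 = 10
  s_35 = 7;  s_36 = 0;  s_37 = 8;  s_38 = 4;  s_39 = 2;  s_40 = 7
  s_41 = 8;  s_42 = 2;  s_43 = 3;  s_44 = 5;  s_45 = 2;  s_46 = 3
  s_47 = 1;  s_48 = 8;  s_49 = 10;  s_50 = 10;  s_51 = 5;  s_52 = 10
  s_53 = 7;  s_54 = 1;  s_55 = 0;  s_56 = 9;  s_57 = 10;  s_58 = 9
  s_59 = 9;  s_60 = 5;  s_61 = 9;  s_62 = 0;  s_63 = 8;  s_64 = 2
  s_65 = 3;  s_66 = 10;  s_67 = 5;  s_68 = 6;  s_69 = 2;  s_70 = 4
  s_71 = 1;  s_72 = 10;  s_73 = 6;  s_74 = 8;  s_75 = 4;  s_76 = 9
  s_77 = 10;  s_78 = 7;  s_79 = 10;  s_80 = 10;  s_81 = 10;  s_82 = 2
  s_83 = 9;  s_84 = 0;  s_85 = 8;  s_86 = 10;  s_87 = 5;  s_88 = 7
  s_89 = 5;  s_90 = 10;  s_91 = 0;  s_92 = 0;  s_93 = 8;  s_94 = 5
  s_95 = 2;  s_96 = 6;  s_97 = 8;  s_98 = 1;  s_99 = 0;  s_100 = 10
  s_101 = 2;  s_102 = 0;  s_103 = 0;  s_104 = 10;  s_105 = 7;  s_106 = 10
  s_107 = 5;  s_108 = 2;  s_109 = 0;  s_110 = 2;  s_111 = 10;  s_112 = 3
  s_113 = 6;  s_114 = 5;  s_115 = 5;  s_116 = 0;  s_117 = 7;  s_118 = 0
  s_119 = 6;  s_120 = 9;  s_121 = 1;  s_122 = 9;  s_123 = 6;  s_124 = 9
  s_125 = 9;  s_126 = 9;  s_127 = 8;  s_128 = 7;  s_129 = 2;  s_130 = 6
  s_131 = 10;  s_132 = 4;  s_133 = 9;  s_134 = 6;  s_135 = 9;  s_136 = 3
  s_137 = 0;  s_138 = 9;  s_139 = 9;  s_140 = 8;  s_141 = 3;  s_142 = 7
  s_143 = 3;  s_144 = 4;  s_145 = 8;  s_146 = 7;  s_147 = 4;  s_148 = 1
  s_149 = 7;  s_150 = 5;  s_151 = 4;  s_152 = 6;  s_153 = 5;  s_154 = 9
  s_155 = 8;  s_156 = 4;  s_157 = 6;  s_158 = 3;  s_159 = 0;  s_160 = 3
  s_161 = 2;  s_162 = 10;  s_163 = 8;  s_164 = 7;  s_165 = 7;  s_166 = 3
  s_167 = 2;  s_168 = 2;  s_169 = 9;  s_170 = 1;  s_171 = 7;  s_172 = 6
  s_173 = 4;  s_174 = 6;  s_175 = 7;  s_176 = 7;  s_177 = 6;  s_178 = 3
  s_179 = 9;  s_180 = 2;  s_181 = 2;  s_182 = 0;  s_183 = 9;  s_184 = 8
  s_185 = 5;  s_186 = 1;  s_187 = 5;  s_188 = 9;  s_189 = 6;  s_190 = 9
  s_191 = 10;  s_192 = 4;  s_193 = 4;  s_194 = 4;  s_195 = 0;  s_196 = 7
  s_197 = 2;  s_198 = 4;  s_199 = 5;  s_200 = 7;  s_201 = 3;  s_202 = 3
  s_203 = 1;  s_204 = 0;  s_205 = 1;  s_206 = 0;  s_207 = 3;  s_208 = 9
  s_209 = 8;  s_210 = 0;  s_211 = 4;  s_212 = 6;  s_213 = 8;  s_214 = 2
  s_215 = 7;  s_216 = 10;  s_217 = 2;  s_218 = 8;  s_219 = 8;  s_220 = 4
  s_221 = 4;  s_222 = 2;  s_223 = 7;  s_224 = 7;  s_225 = 7;  s_226 = 7
  s_227 = 8;  s_228 = 4;  s_229 = 2;  s_230 = 9;  s_231 = 8;  s_232 = 3
  s_233 = 9;  s_234 = 0;  s_235 = 10;  s_236 = 6;  s_237 = 10;  s_238 = 8
  s_239 = 6;  s_240 = 10;  s_241 = 7;  s_242 = 4;  s_243 = 9;  s_244 = 2
  s_245 = 1;  s_246 = 4;  s_247 = 1;  s_248 = 3;  s_249 = 5;  s_250 = 7
  s_251 = 4;  s_252 = 10;  s_253 = 9;  s_254 = 5;  s_255 = 1;  s_256 = 5
  s_257 = 4;  s_258 = 8;  s_259 = 5;  s_260 = 4;  s_261 = 2;  s_262 = 5
  s_263 = 8;  s_264 = 9;  s_265 = 2;  s_266 = 2;  s_267 = 2;  s_268 = 7
  s_269 = 5;  s_270 = 2;  s_271 = 5;  s_272 = 3;  s_273 = 6;  s_274 = 0
  s_275 = 3;  s_276 = 5;  s_277 = 6;  s_278 = 10;  s_279 = 4;  s_280 = 9
  s_281 = 9;  s_282 = 4;  s_283 = 0;  s_284 = 3;  s_285 = 2;  s_286 = 7
  s_287 = 3;  s_288 = 1;  s_289 = 3;  s_290 = 0;  s_291 = 9;  s_292 = 10
  s_293 = 2;  s_294 = 8;  s_295 = 5;  s_296 = 0;  s_297 = 0;  s_298 = 8
  s_299 = 5;  s_300 = 8;  s_301 = 7;  s_302 = 2;  s_303 = 7;  s_304 = 8
  s_305 = 6;  s_306 = 3;  s_307 = 7;  s_308 = 3;  s_309 = 4;  s_310 = 6
  s_311 = 3;  s_312 = 6;  s_313 = 10;  s_314 = 8;  s_315 = 10;  s_316 = 0
  s_317 = 0;  s_318 = 4
s_319 = 2·4 + 6·0 + 2·0 + 5·10 + 1·8 = 0
s_320 = 2·0 + 6·4 + 2·0 + 5·0 + 1·10 = 1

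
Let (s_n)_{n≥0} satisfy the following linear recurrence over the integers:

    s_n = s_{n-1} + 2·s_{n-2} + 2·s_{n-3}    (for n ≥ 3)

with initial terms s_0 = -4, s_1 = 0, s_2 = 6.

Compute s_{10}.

1010

s_3 = 1·6 + 2·0 + 2·-4 = -2
s_4 = 1·-2 + 2·6 + 2·0 = 10
s_5 = 1·10 + 2·-2 + 2·6 = 18
s_6 = 1·18 + 2·10 + 2·-2 = 34
s_7 = 1·34 + 2·18 + 2·10 = 90
s_8 = 1·90 + 2·34 + 2·18 = 194
s_9 = 1·194 + 2·90 + 2·34 = 442
s_10 = 1·442 + 2·194 + 2·90 = 1010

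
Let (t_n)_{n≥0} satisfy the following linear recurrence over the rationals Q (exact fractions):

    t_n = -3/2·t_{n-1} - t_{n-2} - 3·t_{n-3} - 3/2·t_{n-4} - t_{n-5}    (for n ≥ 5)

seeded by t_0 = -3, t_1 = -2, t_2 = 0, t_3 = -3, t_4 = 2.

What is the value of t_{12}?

t_5 = -3/2·2 + -1·-3 + -3·0 + -3/2·-2 + -1·-3 = 6
t_6 = -3/2·6 + -1·2 + -3·-3 + -3/2·0 + -1·-2 = 0
t_7 = -3/2·0 + -1·6 + -3·2 + -3/2·-3 + -1·0 = -15/2
t_8 = -3/2·-15/2 + -1·0 + -3·6 + -3/2·2 + -1·-3 = -27/4
t_9 = -3/2·-27/4 + -1·-15/2 + -3·0 + -3/2·6 + -1·2 = 53/8
t_10 = -3/2·53/8 + -1·-27/4 + -3·-15/2 + -3/2·0 + -1·6 = 213/16
t_11 = -3/2·213/16 + -1·53/8 + -3·-27/4 + -3/2·-15/2 + -1·0 = 157/32
t_12 = -3/2·157/32 + -1·213/16 + -3·53/8 + -3/2·-27/4 + -1·-15/2 = -1467/64

-1467/64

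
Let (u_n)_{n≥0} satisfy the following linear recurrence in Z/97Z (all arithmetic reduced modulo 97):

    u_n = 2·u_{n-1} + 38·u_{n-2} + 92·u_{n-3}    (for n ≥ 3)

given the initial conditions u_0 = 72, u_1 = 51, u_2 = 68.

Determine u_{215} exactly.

71

u_3 = 2·68 + 38·51 + 92·72 = 65
u_4 = 2·65 + 38·68 + 92·51 = 34
u_5 = 2·34 + 38·65 + 92·68 = 64
u_6 = 2·64 + 38·34 + 92·65 = 28
u_7 = 2·28 + 38·64 + 92·34 = 87
u_8 = 2·87 + 38·28 + 92·64 = 45
Continuing the recurrence:
  u_9 = 55;  u_10 = 27;  u_11 = 76;  u_12 = 30;  u_13 = 0;  u_14 = 81
  u_15 = 12;  u_16 = 95;  u_17 = 47;  u_18 = 55;  u_19 = 63;  u_20 = 41
  u_21 = 67;  u_22 = 19;  u_23 = 51;  u_24 = 4;  u_25 = 8;  u_26 = 10
  u_27 = 13;  u_28 = 75;  u_29 = 12;  u_30 = 93;  u_31 = 73;  u_32 = 31
  u_33 = 43;  u_34 = 26;  u_35 = 76;  u_36 = 52;  u_37 = 49;  u_38 = 45
  u_39 = 43;  u_40 = 96;  u_41 = 49;  u_42 = 39;  u_43 = 5;  u_44 = 83
  u_45 = 64;  u_46 = 56;  u_47 = 92;  u_48 = 52;  u_49 = 22;  u_50 = 8
  u_51 = 10;  u_52 = 20;  u_53 = 89;  u_54 = 15;  u_55 = 14;  u_56 = 56
  u_57 = 84;  u_58 = 92;  u_59 = 89;  u_60 = 53;  u_61 = 21;  u_62 = 59
  u_63 = 69;  u_64 = 44;  u_65 = 87;  u_66 = 46;  u_67 = 74;  u_68 = 6
  u_69 = 72;  u_70 = 2;  u_71 = 91;  u_72 = 92;  u_73 = 43;  u_74 = 23
  u_75 = 56;  u_76 = 92;  u_77 = 63;  u_78 = 44;  u_79 = 82;  u_80 = 66
  u_81 = 21;  u_82 = 6;  u_83 = 92;  u_84 = 16;  u_85 = 6;  u_86 = 63
  u_87 = 80;  u_88 = 2;  u_89 = 13;  u_90 = 90;  u_91 = 82;  u_92 = 27
  u_93 = 4;  u_94 = 42;  u_95 = 4;  u_96 = 32;  u_97 = 6;  u_98 = 44
  u_99 = 59;  u_100 = 14;  u_101 = 13;  u_102 = 69;  u_103 = 77;  u_104 = 92
  u_105 = 49;  u_106 = 8;  u_107 = 60;  u_108 = 82;  u_109 = 76;  u_110 = 58
  u_111 = 72;  u_112 = 28;  u_113 = 77;  u_114 = 82;  u_115 = 40;  u_116 = 95
  u_117 = 39;  u_118 = 93;  u_119 = 29;  u_120 = 2;  u_121 = 59;  u_122 = 49
  u_123 = 2;  u_124 = 19;  u_125 = 63;  u_126 = 62;  u_127 = 95;  u_128 = 0
  u_129 = 2;  u_130 = 14;  u_131 = 7;  u_132 = 51;  u_133 = 7;  u_134 = 74
  u_135 = 62;  u_136 = 88;  u_137 = 28;  u_138 = 83;  u_139 = 14;  u_140 = 35
  u_141 = 90;  u_142 = 82;  u_143 = 14;  u_144 = 75;  u_145 = 78;  u_146 = 26
  u_147 = 22;  u_148 = 60;  u_149 = 50;  u_150 = 39;  u_151 = 29;  u_152 = 29
  u_153 = 92;  u_154 = 74;  u_155 = 7;  u_156 = 38;  u_157 = 69;  u_158 = 92
  u_159 = 94;  u_160 = 41;  u_161 = 90;  u_162 = 7;  u_163 = 28;  u_164 = 66
  u_165 = 94;  u_166 = 34;  u_167 = 12;  u_168 = 70;  u_169 = 38;  u_170 = 57
  u_171 = 44;  u_172 = 27;  u_173 = 83;  u_174 = 2;  u_175 = 16;  u_176 = 81
  u_177 = 81;  u_178 = 56;  u_179 = 69;  u_180 = 18;  u_181 = 50;  u_182 = 51
  u_183 = 69;  u_184 = 80;  u_185 = 5;  u_186 = 86;  u_187 = 59;  u_188 = 63
  u_189 = 95;  u_190 = 58;  u_191 = 16;  u_192 = 15;  u_193 = 57;  u_194 = 22
  u_195 = 1;  u_196 = 68;  u_197 = 64;  u_198 = 88;  u_199 = 37;  u_200 = 91
  u_201 = 81;  u_202 = 40;  u_203 = 84;  u_204 = 22;  u_205 = 29;  u_206 = 86
  u_207 = 0;  u_208 = 19;  u_209 = 93;  u_210 = 35;  u_211 = 17;  u_212 = 26
  u_213 = 38
u_214 = 2·38 + 38·26 + 92·17 = 9
u_215 = 2·9 + 38·38 + 92·26 = 71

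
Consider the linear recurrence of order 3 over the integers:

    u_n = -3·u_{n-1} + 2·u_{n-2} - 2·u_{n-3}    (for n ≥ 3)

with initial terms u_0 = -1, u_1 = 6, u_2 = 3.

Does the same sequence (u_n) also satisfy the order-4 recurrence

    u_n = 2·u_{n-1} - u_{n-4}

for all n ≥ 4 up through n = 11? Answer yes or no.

no

Terms u_0..u_11: -1, 6, 3, 5, -21, 67, -253, 935, -3445, 12711, -46893, 172991
n=4: candidate gives 11, actual u_4 = -21 ✗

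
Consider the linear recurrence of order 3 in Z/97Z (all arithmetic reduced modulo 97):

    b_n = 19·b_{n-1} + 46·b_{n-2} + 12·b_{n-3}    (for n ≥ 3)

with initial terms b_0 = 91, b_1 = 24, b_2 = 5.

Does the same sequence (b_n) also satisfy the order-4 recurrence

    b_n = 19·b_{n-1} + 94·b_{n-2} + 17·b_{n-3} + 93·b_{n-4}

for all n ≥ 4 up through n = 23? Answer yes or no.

Terms b_0..b_23: 91, 24, 5, 60, 9, 81, 54, 10, 57, 57, 42, 30, 82, 47, 78, 69, 31, 43, 64, 74, 16, 14, 47, 80
n=4: candidate gives 5, actual b_4 = 9 ✗

no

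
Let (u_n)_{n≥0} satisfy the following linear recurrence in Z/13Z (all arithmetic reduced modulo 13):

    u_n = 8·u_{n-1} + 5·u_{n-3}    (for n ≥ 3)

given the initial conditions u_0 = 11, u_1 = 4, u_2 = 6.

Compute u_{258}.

11

u_3 = 8·6 + 0·4 + 5·11 = 12
u_4 = 8·12 + 0·6 + 5·4 = 12
u_5 = 8·12 + 0·12 + 5·6 = 9
u_6 = 8·9 + 0·12 + 5·12 = 2
u_7 = 8·2 + 0·9 + 5·12 = 11
u_8 = 8·11 + 0·2 + 5·9 = 3
Continuing the recurrence:
  u_9 = 8;  u_10 = 2;  u_11 = 5;  u_12 = 2;  u_13 = 0;  u_14 = 12
  u_15 = 2;  u_16 = 3;  u_17 = 6;  u_18 = 6;  u_19 = 11;  u_20 = 1
  u_21 = 12;  u_22 = 8;  u_23 = 4;  u_24 = 1;  u_25 = 9;  u_26 = 1
  u_27 = 0;  u_28 = 6;  u_29 = 1;  u_30 = 8;  u_31 = 3;  u_32 = 3
  u_33 = 12;  u_34 = 7;  u_35 = 6;  u_36 = 4;  u_37 = 2;  u_38 = 7
  u_39 = 11;  u_40 = 7;  u_41 = 0;  u_42 = 3;  u_43 = 7;  u_44 = 4
  u_45 = 8;  u_46 = 8;  u_47 = 6;  u_48 = 10;  u_49 = 3;  u_50 = 2
  u_51 = 1;  u_52 = 10;  u_53 = 12;  u_54 = 10;  u_55 = 0;  u_56 = 8
  u_57 = 10;  u_58 = 2;  u_59 = 4;  u_60 = 4;  u_61 = 3;  u_62 = 5
  u_63 = 8;  u_64 = 1;  u_65 = 7;  u_66 = 5;  u_67 = 6;  u_68 = 5
  u_69 = 0;  u_70 = 4;  u_71 = 5;  u_72 = 1;  u_73 = 2;  u_74 = 2
  u_75 = 8;  u_76 = 9;  u_77 = 4;  u_78 = 7;  u_79 = 10;  u_80 = 9
  u_81 = 3;  u_82 = 9;  u_83 = 0;  u_84 = 2;  u_85 = 9;  u_86 = 7
  u_87 = 1;  u_88 = 1;  u_89 = 4;  u_90 = 11;  u_91 = 2;  u_92 = 10
  u_93 = 5;  u_94 = 11;  u_95 = 8;  u_96 = 11;  u_97 = 0;  u_98 = 1
  u_99 = 11;  u_100 = 10;  u_101 = 7;  u_102 = 7;  u_103 = 2;  u_104 = 12
  u_105 = 1;  u_106 = 5;  u_107 = 9;  u_108 = 12;  u_109 = 4;  u_110 = 12
  u_111 = 0;  u_112 = 7;  u_113 = 12;  u_114 = 5;  u_115 = 10;  u_116 = 10
  u_117 = 1;  u_118 = 6;  u_119 = 7;  u_120 = 9;  u_121 = 11;  u_122 = 6
  u_123 = 2;  u_124 = 6;  u_125 = 0;  u_126 = 10;  u_127 = 6;  u_128 = 9
  u_129 = 5;  u_130 = 5;  u_131 = 7;  u_132 = 3;  u_133 = 10;  u_134 = 11
  u_135 = 12;  u_136 = 3;  u_137 = 1;  u_138 = 3;  u_139 = 0;  u_140 = 5
  u_141 = 3;  u_142 = 11;  u_143 = 9;  u_144 = 9;  u_145 = 10;  u_146 = 8
  u_147 = 5;  u_148 = 12;  u_149 = 6;  u_150 = 8;  u_151 = 7;  u_152 = 8
  u_153 = 0;  u_154 = 9;  u_155 = 8;  u_156 = 12;  u_157 = 11;  u_158 = 11
  u_159 = 5;  u_160 = 4;  u_161 = 9;  u_162 = 6;  u_163 = 3;  u_164 = 4
  u_165 = 10;  u_166 = 4;  u_167 = 0;  u_168 = 11;  u_169 = 4;  u_170 = 6
  u_171 = 12;  u_172 = 12;  u_173 = 9;  u_174 = 2;  u_175 = 11;  u_176 = 3
  u_177 = 8;  u_178 = 2;  u_179 = 5;  u_180 = 2;  u_181 = 0;  u_182 = 12
  u_183 = 2;  u_184 = 3;  u_185 = 6;  u_186 = 6;  u_187 = 11;  u_188 = 1
  u_189 = 12;  u_190 = 8;  u_191 = 4;  u_192 = 1;  u_193 = 9;  u_194 = 1
  u_195 = 0;  u_196 = 6;  u_197 = 1;  u_198 = 8;  u_199 = 3;  u_200 = 3
  u_201 = 12;  u_202 = 7;  u_203 = 6;  u_204 = 4;  u_205 = 2;  u_206 = 7
  u_207 = 11;  u_208 = 7;  u_209 = 0;  u_210 = 3;  u_211 = 7;  u_212 = 4
  u_213 = 8;  u_214 = 8;  u_215 = 6;  u_216 = 10;  u_217 = 3;  u_218 = 2
  u_219 = 1;  u_220 = 10;  u_221 = 12;  u_222 = 10;  u_223 = 0;  u_224 = 8
  u_225 = 10;  u_226 = 2;  u_227 = 4;  u_228 = 4;  u_229 = 3;  u_230 = 5
  u_231 = 8;  u_232 = 1;  u_233 = 7;  u_234 = 5;  u_235 = 6;  u_236 = 5
  u_237 = 0;  u_238 = 4;  u_239 = 5;  u_240 = 1;  u_241 = 2;  u_242 = 2
  u_243 = 8;  u_244 = 9;  u_245 = 4;  u_246 = 7;  u_247 = 10;  u_248 = 9
  u_249 = 3;  u_250 = 9;  u_251 = 0;  u_252 = 2;  u_253 = 9;  u_254 = 7
  u_255 = 1;  u_256 = 1
u_257 = 8·1 + 0·1 + 5·7 = 4
u_258 = 8·4 + 0·1 + 5·1 = 11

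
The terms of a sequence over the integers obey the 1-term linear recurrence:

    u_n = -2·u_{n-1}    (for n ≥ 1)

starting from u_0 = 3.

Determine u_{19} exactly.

u_1 = -2·3 = -6
u_2 = -2·-6 = 12
u_3 = -2·12 = -24
u_4 = -2·-24 = 48
u_5 = -2·48 = -96
u_6 = -2·-96 = 192
u_7 = -2·192 = -384
u_8 = -2·-384 = 768
u_9 = -2·768 = -1536
u_10 = -2·-1536 = 3072
u_11 = -2·3072 = -6144
u_12 = -2·-6144 = 12288
u_13 = -2·12288 = -24576
u_14 = -2·-24576 = 49152
u_15 = -2·49152 = -98304
u_16 = -2·-98304 = 196608
u_17 = -2·196608 = -393216
u_18 = -2·-393216 = 786432
u_19 = -2·786432 = -1572864

-1572864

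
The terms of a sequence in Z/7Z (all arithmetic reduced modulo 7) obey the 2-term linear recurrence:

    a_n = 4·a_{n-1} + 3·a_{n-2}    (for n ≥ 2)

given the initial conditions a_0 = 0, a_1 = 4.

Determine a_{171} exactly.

a_2 = 4·4 + 3·0 = 2
a_3 = 4·2 + 3·4 = 6
a_4 = 4·6 + 3·2 = 2
a_5 = 4·2 + 3·6 = 5
a_6 = 4·5 + 3·2 = 5
a_7 = 4·5 + 3·5 = 0
a_8 = 4·0 + 3·5 = 1
a_9 = 4·1 + 3·0 = 4
a_10 = 4·4 + 3·1 = 5
a_11 = 4·5 + 3·4 = 4
a_12 = 4·4 + 3·5 = 3
a_13 = 4·3 + 3·4 = 3
a_14 = 4·3 + 3·3 = 0
a_15 = 4·0 + 3·3 = 2
a_16 = 4·2 + 3·0 = 1
a_17 = 4·1 + 3·2 = 3
a_18 = 4·3 + 3·1 = 1
a_19 = 4·1 + 3·3 = 6
a_20 = 4·6 + 3·1 = 6
a_21 = 4·6 + 3·6 = 0
a_22 = 4·0 + 3·6 = 4
(a_21, a_22) = (0, 4) = (a_0, a_1), so the sequence has period 21.
171 ≡ 3 (mod 21), hence a_171 = a_3 = 6.

6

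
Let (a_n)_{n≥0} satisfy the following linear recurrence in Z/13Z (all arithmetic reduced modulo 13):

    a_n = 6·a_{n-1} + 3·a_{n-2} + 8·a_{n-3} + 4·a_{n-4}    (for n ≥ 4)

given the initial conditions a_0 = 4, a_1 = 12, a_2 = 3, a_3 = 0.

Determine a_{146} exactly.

a_4 = 6·0 + 3·3 + 8·12 + 4·4 = 4
a_5 = 6·4 + 3·0 + 8·3 + 4·12 = 5
a_6 = 6·5 + 3·4 + 8·0 + 4·3 = 2
a_7 = 6·2 + 3·5 + 8·4 + 4·0 = 7
a_8 = 6·7 + 3·2 + 8·5 + 4·4 = 0
a_9 = 6·0 + 3·7 + 8·2 + 4·5 = 5
a_10 = 6·5 + 3·0 + 8·7 + 4·2 = 3
a_11 = 6·3 + 3·5 + 8·0 + 4·7 = 9
a_12 = 6·9 + 3·3 + 8·5 + 4·0 = 12
a_13 = 6·12 + 3·9 + 8·3 + 4·5 = 0
a_14 = 6·0 + 3·12 + 8·9 + 4·3 = 3
a_15 = 6·3 + 3·0 + 8·12 + 4·9 = 7
a_16 = 6·7 + 3·3 + 8·0 + 4·12 = 8
a_17 = 6·8 + 3·7 + 8·3 + 4·0 = 2
a_18 = 6·2 + 3·8 + 8·7 + 4·3 = 0
a_19 = 6·0 + 3·2 + 8·8 + 4·7 = 7
a_20 = 6·7 + 3·0 + 8·2 + 4·8 = 12
a_21 = 6·12 + 3·7 + 8·0 + 4·2 = 10
a_22 = 6·10 + 3·12 + 8·7 + 4·0 = 9
a_23 = 6·9 + 3·10 + 8·12 + 4·7 = 0
a_24 = 6·0 + 3·9 + 8·10 + 4·12 = 12
a_25 = 6·12 + 3·0 + 8·9 + 4·10 = 2
a_26 = 6·2 + 3·12 + 8·0 + 4·9 = 6
a_27 = 6·6 + 3·2 + 8·12 + 4·0 = 8
a_28 = 6·8 + 3·6 + 8·2 + 4·12 = 0
a_29 = 6·0 + 3·8 + 8·6 + 4·2 = 2
a_30 = 6·2 + 3·0 + 8·8 + 4·6 = 9
a_31 = 6·9 + 3·2 + 8·0 + 4·8 = 1
a_32 = 6·1 + 3·9 + 8·2 + 4·0 = 10
a_33 = 6·10 + 3·1 + 8·9 + 4·2 = 0
a_34 = 6·0 + 3·10 + 8·1 + 4·9 = 9
a_35 = 6·9 + 3·0 + 8·10 + 4·1 = 8
a_36 = 6·8 + 3·9 + 8·0 + 4·10 = 11
a_37 = 6·11 + 3·8 + 8·9 + 4·0 = 6
a_38 = 6·6 + 3·11 + 8·8 + 4·9 = 0
a_39 = 6·0 + 3·6 + 8·11 + 4·8 = 8
a_40 = 6·8 + 3·0 + 8·6 + 4·11 = 10
a_41 = 6·10 + 3·8 + 8·0 + 4·6 = 4
a_42 = 6·4 + 3·10 + 8·8 + 4·0 = 1
a_43 = 6·1 + 3·4 + 8·10 + 4·8 = 0
a_44 = 6·0 + 3·1 + 8·4 + 4·10 = 10
a_45 = 6·10 + 3·0 + 8·1 + 4·4 = 6
a_46 = 6·6 + 3·10 + 8·0 + 4·1 = 5
a_47 = 6·5 + 3·6 + 8·10 + 4·0 = 11
a_48 = 6·11 + 3·5 + 8·6 + 4·10 = 0
a_49 = 6·0 + 3·11 + 8·5 + 4·6 = 6
a_50 = 6·6 + 3·0 + 8·11 + 4·5 = 1
a_51 = 6·1 + 3·6 + 8·0 + 4·11 = 3
a_52 = 6·3 + 3·1 + 8·6 + 4·0 = 4
a_53 = 6·4 + 3·3 + 8·1 + 4·6 = 0
a_54 = 6·0 + 3·4 + 8·3 + 4·1 = 1
a_55 = 6·1 + 3·0 + 8·4 + 4·3 = 11
a_56 = 6·11 + 3·1 + 8·0 + 4·4 = 7
a_57 = 6·7 + 3·11 + 8·1 + 4·0 = 5
a_58 = 6·5 + 3·7 + 8·11 + 4·1 = 0
a_59 = 6·0 + 3·5 + 8·7 + 4·11 = 11
a_60 = 6·11 + 3·0 + 8·5 + 4·7 = 4
a_61 = 6·4 + 3·11 + 8·0 + 4·5 = 12
a_62 = 6·12 + 3·4 + 8·11 + 4·0 = 3
a_63 = 6·3 + 3·12 + 8·4 + 4·11 = 0
(a_60, a_61, a_62, a_63) = (4, 12, 3, 0) = (a_0, a_1, a_2, a_3), so the sequence has period 60.
146 ≡ 26 (mod 60), hence a_146 = a_26 = 6.

6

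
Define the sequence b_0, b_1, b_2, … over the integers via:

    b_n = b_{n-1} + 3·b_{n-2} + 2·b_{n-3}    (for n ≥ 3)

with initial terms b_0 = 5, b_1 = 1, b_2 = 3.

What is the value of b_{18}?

12318738

b_3 = 1·3 + 3·1 + 2·5 = 16
b_4 = 1·16 + 3·3 + 2·1 = 27
b_5 = 1·27 + 3·16 + 2·3 = 81
b_6 = 1·81 + 3·27 + 2·16 = 194
b_7 = 1·194 + 3·81 + 2·27 = 491
b_8 = 1·491 + 3·194 + 2·81 = 1235
b_9 = 1·1235 + 3·491 + 2·194 = 3096
b_10 = 1·3096 + 3·1235 + 2·491 = 7783
b_11 = 1·7783 + 3·3096 + 2·1235 = 19541
b_12 = 1·19541 + 3·7783 + 2·3096 = 49082
b_13 = 1·49082 + 3·19541 + 2·7783 = 123271
b_14 = 1·123271 + 3·49082 + 2·19541 = 309599
b_15 = 1·309599 + 3·123271 + 2·49082 = 777576
b_16 = 1·777576 + 3·309599 + 2·123271 = 1952915
b_17 = 1·1952915 + 3·777576 + 2·309599 = 4904841
b_18 = 1·4904841 + 3·1952915 + 2·777576 = 12318738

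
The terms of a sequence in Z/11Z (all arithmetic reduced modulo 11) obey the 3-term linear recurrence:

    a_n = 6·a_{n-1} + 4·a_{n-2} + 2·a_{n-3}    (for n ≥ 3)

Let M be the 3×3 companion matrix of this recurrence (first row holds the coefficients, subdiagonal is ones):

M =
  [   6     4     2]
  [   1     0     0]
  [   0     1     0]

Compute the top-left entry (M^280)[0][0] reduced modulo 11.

(M^280)[0][0] is the top entry after applying M 280 times to the unit state (1, 0, 0). Equivalently it is h_{282} for the auxiliary sequence (h_n) obeying the same recurrence with h_2 = 1 and h_i = 0 for 0 ≤ i < 2:
h_3 = 6·1 + 4·0 + 2·0 = 6
h_4 = 6·6 + 4·1 + 2·0 = 7
h_5 = 6·7 + 4·6 + 2·1 = 2
h_6 = 6·2 + 4·7 + 2·6 = 8
h_7 = 6·8 + 4·2 + 2·7 = 4
h_8 = 6·4 + 4·8 + 2·2 = 5
h_9 = 6·5 + 4·4 + 2·8 = 7
h_10 = 6·7 + 4·5 + 2·4 = 4
h_11 = 6·4 + 4·7 + 2·5 = 7
h_12 = 6·7 + 4·4 + 2·7 = 6
h_13 = 6·6 + 4·7 + 2·4 = 6
h_14 = 6·6 + 4·6 + 2·7 = 8
h_15 = 6·8 + 4·6 + 2·6 = 7
h_16 = 6·7 + 4·8 + 2·6 = 9
h_17 = 6·9 + 4·7 + 2·8 = 10
h_18 = 6·10 + 4·9 + 2·7 = 0
h_19 = 6·0 + 4·10 + 2·9 = 3
h_20 = 6·3 + 4·0 + 2·10 = 5
h_21 = 6·5 + 4·3 + 2·0 = 9
h_22 = 6·9 + 4·5 + 2·3 = 3
h_23 = 6·3 + 4·9 + 2·5 = 9
h_24 = 6·9 + 4·3 + 2·9 = 7
h_25 = 6·7 + 4·9 + 2·3 = 7
h_26 = 6·7 + 4·7 + 2·9 = 0
h_27 = 6·0 + 4·7 + 2·7 = 9
h_28 = 6·9 + 4·0 + 2·7 = 2
h_29 = 6·2 + 4·9 + 2·0 = 4
h_30 = 6·4 + 4·2 + 2·9 = 6
h_31 = 6·6 + 4·4 + 2·2 = 1
h_32 = 6·1 + 4·6 + 2·4 = 5
h_33 = 6·5 + 4·1 + 2·6 = 2
h_34 = 6·2 + 4·5 + 2·1 = 1
h_35 = 6·1 + 4·2 + 2·5 = 2
h_36 = 6·2 + 4·1 + 2·2 = 9
h_37 = 6·9 + 4·2 + 2·1 = 9
h_38 = 6·9 + 4·9 + 2·2 = 6
h_39 = 6·6 + 4·9 + 2·9 = 2
h_40 = 6·2 + 4·6 + 2·9 = 10
h_41 = 6·10 + 4·2 + 2·6 = 3
h_42 = 6·3 + 4·10 + 2·2 = 7
h_43 = 6·7 + 4·3 + 2·10 = 8
h_44 = 6·8 + 4·7 + 2·3 = 5
h_45 = 6·5 + 4·8 + 2·7 = 10
h_46 = 6·10 + 4·5 + 2·8 = 8
h_47 = 6·8 + 4·10 + 2·5 = 10
h_48 = 6·10 + 4·8 + 2·10 = 2
h_49 = 6·2 + 4·10 + 2·8 = 2
h_50 = 6·2 + 4·2 + 2·10 = 7
h_51 = 6·7 + 4·2 + 2·2 = 10
h_52 = 6·10 + 4·7 + 2·2 = 4
h_53 = 6·4 + 4·10 + 2·7 = 1
h_54 = 6·1 + 4·4 + 2·10 = 9
h_55 = 6·9 + 4·1 + 2·4 = 0
h_56 = 6·0 + 4·9 + 2·1 = 5
h_57 = 6·5 + 4·0 + 2·9 = 4
h_58 = 6·4 + 4·5 + 2·0 = 0
h_59 = 6·0 + 4·4 + 2·5 = 4
h_60 = 6·4 + 4·0 + 2·4 = 10
h_61 = 6·10 + 4·4 + 2·0 = 10
h_62 = 6·10 + 4·10 + 2·4 = 9
h_63 = 6·9 + 4·10 + 2·10 = 4
h_64 = 6·4 + 4·9 + 2·10 = 3
h_65 = 6·3 + 4·4 + 2·9 = 8
h_66 = 6·8 + 4·3 + 2·4 = 2
h_67 = 6·2 + 4·8 + 2·3 = 6
h_68 = 6·6 + 4·2 + 2·8 = 5
h_69 = 6·5 + 4·6 + 2·2 = 3
h_70 = 6·3 + 4·5 + 2·6 = 6
h_71 = 6·6 + 4·3 + 2·5 = 3
h_72 = 6·3 + 4·6 + 2·3 = 4
h_73 = 6·4 + 4·3 + 2·6 = 4
h_74 = 6·4 + 4·4 + 2·3 = 2
h_75 = 6·2 + 4·4 + 2·4 = 3
h_76 = 6·3 + 4·2 + 2·4 = 1
h_77 = 6·1 + 4·3 + 2·2 = 0
h_78 = 6·0 + 4·1 + 2·3 = 10
h_79 = 6·10 + 4·0 + 2·1 = 7
h_80 = 6·7 + 4·10 + 2·0 = 5
h_81 = 6·5 + 4·7 + 2·10 = 1
h_82 = 6·1 + 4·5 + 2·7 = 7
h_83 = 6·7 + 4·1 + 2·5 = 1
h_84 = 6·1 + 4·7 + 2·1 = 3
h_85 = 6·3 + 4·1 + 2·7 = 3
h_86 = 6·3 + 4·3 + 2·1 = 10
h_87 = 6·10 + 4·3 + 2·3 = 1
h_88 = 6·1 + 4·10 + 2·3 = 8
h_89 = 6·8 + 4·1 + 2·10 = 6
h_90 = 6·6 + 4·8 + 2·1 = 4
h_91 = 6·4 + 4·6 + 2·8 = 9
h_92 = 6·9 + 4·4 + 2·6 = 5
h_93 = 6·5 + 4·9 + 2·4 = 8
h_94 = 6·8 + 4·5 + 2·9 = 9
h_95 = 6·9 + 4·8 + 2·5 = 8
h_96 = 6·8 + 4·9 + 2·8 = 1
h_97 = 6·1 + 4·8 + 2·9 = 1
h_98 = 6·1 + 4·1 + 2·8 = 4
h_99 = 6·4 + 4·1 + 2·1 = 8
h_100 = 6·8 + 4·4 + 2·1 = 0
h_101 = 6·0 + 4·8 + 2·4 = 7
h_102 = 6·7 + 4·0 + 2·8 = 3
h_103 = 6·3 + 4·7 + 2·0 = 2
h_104 = 6·2 + 4·3 + 2·7 = 5
h_105 = 6·5 + 4·2 + 2·3 = 0
h_106 = 6·0 + 4·5 + 2·2 = 2
h_107 = 6·2 + 4·0 + 2·5 = 0
h_108 = 6·0 + 4·2 + 2·0 = 8
h_109 = 6·8 + 4·0 + 2·2 = 8
h_110 = 6·8 + 4·8 + 2·0 = 3
h_111 = 6·3 + 4·8 + 2·8 = 0
h_112 = 6·0 + 4·3 + 2·8 = 6
h_113 = 6·6 + 4·0 + 2·3 = 9
h_114 = 6·9 + 4·6 + 2·0 = 1
h_115 = 6·1 + 4·9 + 2·6 = 10
h_116 = 6·10 + 4·1 + 2·9 = 5
h_117 = 6·5 + 4·10 + 2·1 = 6
h_118 = 6·6 + 4·5 + 2·10 = 10
h_119 = 6·10 + 4·6 + 2·5 = 6
h_120 = 6·6 + 4·10 + 2·6 = 0
h_121 = 6·0 + 4·6 + 2·10 = 0
h_122 = 6·0 + 4·0 + 2·6 = 1
(h_120, h_121, h_122) = (0, 0, 1) = (h_0, h_1, h_2), so the sequence has period 120.
282 ≡ 42 (mod 120), hence h_282 = h_42 = 7.

7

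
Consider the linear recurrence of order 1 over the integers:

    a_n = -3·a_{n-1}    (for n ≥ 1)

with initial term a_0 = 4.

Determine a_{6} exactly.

2916

a_1 = -3·4 = -12
a_2 = -3·-12 = 36
a_3 = -3·36 = -108
a_4 = -3·-108 = 324
a_5 = -3·324 = -972
a_6 = -3·-972 = 2916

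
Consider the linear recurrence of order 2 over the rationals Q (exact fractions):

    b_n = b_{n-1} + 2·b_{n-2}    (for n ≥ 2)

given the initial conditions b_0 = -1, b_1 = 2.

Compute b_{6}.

20

b_2 = 1·2 + 2·-1 = 0
b_3 = 1·0 + 2·2 = 4
b_4 = 1·4 + 2·0 = 4
b_5 = 1·4 + 2·4 = 12
b_6 = 1·12 + 2·4 = 20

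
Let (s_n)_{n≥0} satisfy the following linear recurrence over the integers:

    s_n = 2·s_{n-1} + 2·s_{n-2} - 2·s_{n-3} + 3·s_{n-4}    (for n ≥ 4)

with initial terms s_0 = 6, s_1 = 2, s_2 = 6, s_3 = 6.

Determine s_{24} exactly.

s_4 = 2·6 + 2·6 + -2·2 + 3·6 = 38
s_5 = 2·38 + 2·6 + -2·6 + 3·2 = 82
s_6 = 2·82 + 2·38 + -2·6 + 3·6 = 246
s_7 = 2·246 + 2·82 + -2·38 + 3·6 = 598
s_8 = 2·598 + 2·246 + -2·82 + 3·38 = 1638
s_9 = 2·1638 + 2·598 + -2·246 + 3·82 = 4226
s_10 = 2·4226 + 2·1638 + -2·598 + 3·246 = 11270
s_11 = 2·11270 + 2·4226 + -2·1638 + 3·598 = 29510
s_12 = 2·29510 + 2·11270 + -2·4226 + 3·1638 = 78022
s_13 = 2·78022 + 2·29510 + -2·11270 + 3·4226 = 205202
s_14 = 2·205202 + 2·78022 + -2·29510 + 3·11270 = 541238
s_15 = 2·541238 + 2·205202 + -2·78022 + 3·29510 = 1425366
s_16 = 2·1425366 + 2·541238 + -2·205202 + 3·78022 = 3756870
s_17 = 2·3756870 + 2·1425366 + -2·541238 + 3·205202 = 9897602
s_18 = 2·9897602 + 2·3756870 + -2·1425366 + 3·541238 = 26081926
s_19 = 2·26081926 + 2·9897602 + -2·3756870 + 3·1425366 = 68721414
s_20 = 2·68721414 + 2·26081926 + -2·9897602 + 3·3756870 = 181082086
s_21 = 2·181082086 + 2·68721414 + -2·26081926 + 3·9897602 = 477135954
s_22 = 2·477135954 + 2·181082086 + -2·68721414 + 3·26081926 = 1257239030
s_23 = 2·1257239030 + 2·477135954 + -2·181082086 + 3·68721414 = 3312750038
s_24 = 2·3312750038 + 2·1257239030 + -2·477135954 + 3·181082086 = 8728952486

8728952486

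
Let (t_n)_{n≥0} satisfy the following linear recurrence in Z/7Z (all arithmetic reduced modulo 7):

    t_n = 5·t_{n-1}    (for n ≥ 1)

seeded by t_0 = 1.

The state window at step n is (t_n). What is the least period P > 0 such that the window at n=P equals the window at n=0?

n=0: window = (1)
n=1: window = (5)
n=2: window = (4)
n=3: window = (6)
n=4: window = (2)
n=5: window = (3)
n=6: window = (1)
window at n=6 equals window at n=0 → period = 6

6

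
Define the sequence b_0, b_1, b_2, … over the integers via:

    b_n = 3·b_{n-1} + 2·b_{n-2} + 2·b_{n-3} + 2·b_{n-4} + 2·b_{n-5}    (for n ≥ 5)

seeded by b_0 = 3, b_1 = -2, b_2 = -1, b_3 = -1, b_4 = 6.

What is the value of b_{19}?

b_5 = 3·6 + 2·-1 + 2·-1 + 2·-2 + 2·3 = 16
b_6 = 3·16 + 2·6 + 2·-1 + 2·-1 + 2·-2 = 52
b_7 = 3·52 + 2·16 + 2·6 + 2·-1 + 2·-1 = 196
b_8 = 3·196 + 2·52 + 2·16 + 2·6 + 2·-1 = 734
b_9 = 3·734 + 2·196 + 2·52 + 2·16 + 2·6 = 2742
b_10 = 3·2742 + 2·734 + 2·196 + 2·52 + 2·16 = 10222
b_11 = 3·10222 + 2·2742 + 2·734 + 2·196 + 2·52 = 38114
b_12 = 3·38114 + 2·10222 + 2·2742 + 2·734 + 2·196 = 142130
b_13 = 3·142130 + 2·38114 + 2·10222 + 2·2742 + 2·734 = 530014
b_14 = 3·530014 + 2·142130 + 2·38114 + 2·10222 + 2·2742 = 1976458
b_15 = 3·1976458 + 2·530014 + 2·142130 + 2·38114 + 2·10222 = 7370334
b_16 = 3·7370334 + 2·1976458 + 2·530014 + 2·142130 + 2·38114 = 27484434
b_17 = 3·27484434 + 2·7370334 + 2·1976458 + 2·530014 + 2·142130 = 102491174
b_18 = 3·102491174 + 2·27484434 + 2·7370334 + 2·1976458 + 2·530014 = 382196002
b_19 = 3·382196002 + 2·102491174 + 2·27484434 + 2·7370334 + 2·1976458 = 1425232806

1425232806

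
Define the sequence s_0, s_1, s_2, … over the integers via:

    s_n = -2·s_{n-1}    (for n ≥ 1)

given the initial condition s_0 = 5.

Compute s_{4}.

s_1 = -2·5 = -10
s_2 = -2·-10 = 20
s_3 = -2·20 = -40
s_4 = -2·-40 = 80

80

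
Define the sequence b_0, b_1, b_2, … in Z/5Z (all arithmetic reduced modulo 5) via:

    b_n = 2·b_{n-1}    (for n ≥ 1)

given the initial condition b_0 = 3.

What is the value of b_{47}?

4

b_1 = 2·3 = 1
b_2 = 2·1 = 2
b_3 = 2·2 = 4
b_4 = 2·4 = 3
(b_4) = (3) = (b_0), so the sequence has period 4.
47 ≡ 3 (mod 4), hence b_47 = b_3 = 4.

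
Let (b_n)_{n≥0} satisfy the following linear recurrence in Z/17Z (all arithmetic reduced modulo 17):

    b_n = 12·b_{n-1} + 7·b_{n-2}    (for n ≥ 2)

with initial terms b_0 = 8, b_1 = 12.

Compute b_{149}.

b_2 = 12·12 + 7·8 = 13
b_3 = 12·13 + 7·12 = 2
b_4 = 12·2 + 7·13 = 13
b_5 = 12·13 + 7·2 = 0
b_6 = 12·0 + 7·13 = 6
b_7 = 12·6 + 7·0 = 4
b_8 = 12·4 + 7·6 = 5
b_9 = 12·5 + 7·4 = 3
b_10 = 12·3 + 7·5 = 3
b_11 = 12·3 + 7·3 = 6
b_12 = 12·6 + 7·3 = 8
b_13 = 12·8 + 7·6 = 2
b_14 = 12·2 + 7·8 = 12
b_15 = 12·12 + 7·2 = 5
b_16 = 12·5 + 7·12 = 8
b_17 = 12·8 + 7·5 = 12
(b_16, b_17) = (8, 12) = (b_0, b_1), so the sequence has period 16.
149 ≡ 5 (mod 16), hence b_149 = b_5 = 0.

0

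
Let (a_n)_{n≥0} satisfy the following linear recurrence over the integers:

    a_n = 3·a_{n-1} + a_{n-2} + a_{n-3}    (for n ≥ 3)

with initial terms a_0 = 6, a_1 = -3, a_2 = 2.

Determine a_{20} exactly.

7760962954

a_3 = 3·2 + 1·-3 + 1·6 = 9
a_4 = 3·9 + 1·2 + 1·-3 = 26
a_5 = 3·26 + 1·9 + 1·2 = 89
a_6 = 3·89 + 1·26 + 1·9 = 302
a_7 = 3·302 + 1·89 + 1·26 = 1021
a_8 = 3·1021 + 1·302 + 1·89 = 3454
a_9 = 3·3454 + 1·1021 + 1·302 = 11685
a_10 = 3·11685 + 1·3454 + 1·1021 = 39530
a_11 = 3·39530 + 1·11685 + 1·3454 = 133729
a_12 = 3·133729 + 1·39530 + 1·11685 = 452402
a_13 = 3·452402 + 1·133729 + 1·39530 = 1530465
a_14 = 3·1530465 + 1·452402 + 1·133729 = 5177526
a_15 = 3·5177526 + 1·1530465 + 1·452402 = 17515445
a_16 = 3·17515445 + 1·5177526 + 1·1530465 = 59254326
a_17 = 3·59254326 + 1·17515445 + 1·5177526 = 200455949
a_18 = 3·200455949 + 1·59254326 + 1·17515445 = 678137618
a_19 = 3·678137618 + 1·200455949 + 1·59254326 = 2294123129
a_20 = 3·2294123129 + 1·678137618 + 1·200455949 = 7760962954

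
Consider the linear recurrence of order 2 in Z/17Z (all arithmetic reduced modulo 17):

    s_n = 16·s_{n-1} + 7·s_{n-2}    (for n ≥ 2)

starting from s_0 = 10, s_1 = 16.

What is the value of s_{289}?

16

s_2 = 16·16 + 7·10 = 3
s_3 = 16·3 + 7·16 = 7
s_4 = 16·7 + 7·3 = 14
s_5 = 16·14 + 7·7 = 1
s_6 = 16·1 + 7·14 = 12
s_7 = 16·12 + 7·1 = 12
Continuing the recurrence:
  s_8 = 4;  s_9 = 12;  s_10 = 16;  s_11 = 0;  s_12 = 10;  s_13 = 7
  s_14 = 12;  s_15 = 3;  s_16 = 13;  s_17 = 8;  s_18 = 15;  s_19 = 7
  s_20 = 13;  s_21 = 2;  s_22 = 4;  s_23 = 10;  s_24 = 1;  s_25 = 1
  s_26 = 6;  s_27 = 1;  s_28 = 7;  s_29 = 0;  s_30 = 15;  s_31 = 2
  s_32 = 1;  s_33 = 13;  s_34 = 11;  s_35 = 12;  s_36 = 14;  s_37 = 2
  s_38 = 11;  s_39 = 3;  s_40 = 6;  s_41 = 15;  s_42 = 10;  s_43 = 10
  s_44 = 9;  s_45 = 10;  s_46 = 2;  s_47 = 0;  s_48 = 14;  s_49 = 3
  s_50 = 10;  s_51 = 11;  s_52 = 8;  s_53 = 1;  s_54 = 4;  s_55 = 3
  s_56 = 8;  s_57 = 13;  s_58 = 9;  s_59 = 14;  s_60 = 15;  s_61 = 15
  s_62 = 5;  s_63 = 15;  s_64 = 3;  s_65 = 0;  s_66 = 4;  s_67 = 13
  s_68 = 15;  s_69 = 8;  s_70 = 12;  s_71 = 10;  s_72 = 6;  s_73 = 13
  s_74 = 12;  s_75 = 11;  s_76 = 5;  s_77 = 4;  s_78 = 14;  s_79 = 14
  s_80 = 16;  s_81 = 14;  s_82 = 13;  s_83 = 0;  s_84 = 6;  s_85 = 11
  s_86 = 14;  s_87 = 12;  s_88 = 1;  s_89 = 15;  s_90 = 9;  s_91 = 11
  s_92 = 1;  s_93 = 8;  s_94 = 16;  s_95 = 6;  s_96 = 4;  s_97 = 4
  s_98 = 7;  s_99 = 4;  s_100 = 11;  s_101 = 0;  s_102 = 9;  s_103 = 8
  s_104 = 4;  s_105 = 1;  s_106 = 10;  s_107 = 14;  s_108 = 5;  s_109 = 8
  s_110 = 10;  s_111 = 12;  s_112 = 7;  s_113 = 9;  s_114 = 6;  s_115 = 6
  s_116 = 2;  s_117 = 6;  s_118 = 8;  s_119 = 0;  s_120 = 5;  s_121 = 12
  s_122 = 6;  s_123 = 10;  s_124 = 15;  s_125 = 4;  s_126 = 16;  s_127 = 12
  s_128 = 15;  s_129 = 1;  s_130 = 2;  s_131 = 5;  s_132 = 9;  s_133 = 9
  s_134 = 3;  s_135 = 9;  s_136 = 12;  s_137 = 0;  s_138 = 16;  s_139 = 1
  s_140 = 9;  s_141 = 15;  s_142 = 14;  s_143 = 6;  s_144 = 7;  s_145 = 1
  s_146 = 14;  s_147 = 10;  s_148 = 3;  s_149 = 16;  s_150 = 5;  s_151 = 5
  s_152 = 13;  s_153 = 5;  s_154 = 1;  s_155 = 0;  s_156 = 7;  s_157 = 10
  s_158 = 5;  s_159 = 14;  s_160 = 4;  s_161 = 9;  s_162 = 2;  s_163 = 10
  s_164 = 4;  s_165 = 15;  s_166 = 13;  s_167 = 7;  s_168 = 16;  s_169 = 16
  s_170 = 11;  s_171 = 16;  s_172 = 10;  s_173 = 0;  s_174 = 2;  s_175 = 15
  s_176 = 16;  s_177 = 4;  s_178 = 6;  s_179 = 5;  s_180 = 3;  s_181 = 15
  s_182 = 6;  s_183 = 14;  s_184 = 11;  s_185 = 2;  s_186 = 7;  s_187 = 7
  s_188 = 8;  s_189 = 7;  s_190 = 15;  s_191 = 0;  s_192 = 3;  s_193 = 14
  s_194 = 7;  s_195 = 6;  s_196 = 9;  s_197 = 16;  s_198 = 13;  s_199 = 14
  s_200 = 9;  s_201 = 4;  s_202 = 8;  s_203 = 3;  s_204 = 2;  s_205 = 2
  s_206 = 12;  s_207 = 2;  s_208 = 14;  s_209 = 0;  s_210 = 13;  s_211 = 4
  s_212 = 2;  s_213 = 9;  s_214 = 5;  s_215 = 7;  s_216 = 11;  s_217 = 4
  s_218 = 5;  s_219 = 6;  s_220 = 12;  s_221 = 13;  s_222 = 3;  s_223 = 3
  s_224 = 1;  s_225 = 3;  s_226 = 4;  s_227 = 0;  s_228 = 11;  s_229 = 6
  s_230 = 3;  s_231 = 5;  s_232 = 16;  s_233 = 2;  s_234 = 8;  s_235 = 6
  s_236 = 16;  s_237 = 9;  s_238 = 1;  s_239 = 11;  s_240 = 13;  s_241 = 13
  s_242 = 10;  s_243 = 13;  s_244 = 6;  s_245 = 0;  s_246 = 8;  s_247 = 9
  s_248 = 13;  s_249 = 16;  s_250 = 7;  s_251 = 3;  s_252 = 12;  s_253 = 9
  s_254 = 7;  s_255 = 5;  s_256 = 10;  s_257 = 8;  s_258 = 11;  s_259 = 11
  s_260 = 15;  s_261 = 11;  s_262 = 9;  s_263 = 0;  s_264 = 12;  s_265 = 5
  s_266 = 11;  s_267 = 7;  s_268 = 2;  s_269 = 13;  s_270 = 1;  s_271 = 5
  s_272 = 2;  s_273 = 16;  s_274 = 15;  s_275 = 12;  s_276 = 8;  s_277 = 8
  s_278 = 14;  s_279 = 8;  s_280 = 5;  s_281 = 0;  s_282 = 1;  s_283 = 16
  s_284 = 8;  s_285 = 2;  s_286 = 3;  s_287 = 11
s_288 = 16·11 + 7·3 = 10
s_289 = 16·10 + 7·11 = 16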